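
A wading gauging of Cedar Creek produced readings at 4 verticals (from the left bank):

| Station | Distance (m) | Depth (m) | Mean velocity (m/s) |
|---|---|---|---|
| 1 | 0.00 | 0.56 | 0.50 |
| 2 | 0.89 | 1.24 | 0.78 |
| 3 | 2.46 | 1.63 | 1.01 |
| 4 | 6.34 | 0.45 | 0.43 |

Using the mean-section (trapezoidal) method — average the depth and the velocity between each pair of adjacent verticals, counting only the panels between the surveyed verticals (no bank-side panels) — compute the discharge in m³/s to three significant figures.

5.43 m³/s

Panel 1-2: Δb = 0.89 m, d̄ = (0.56+1.24)/2 = 0.9, v̄ = (0.50+0.78)/2 = 0.64 → q = 0.89×0.9×0.64 = 0.5126 m³/s
Panel 2-3: Δb = 1.57 m, d̄ = (1.24+1.63)/2 = 1.435, v̄ = (0.78+1.01)/2 = 0.895 → q = 1.57×1.435×0.895 = 2.016 m³/s
Panel 3-4: Δb = 3.88 m, d̄ = (1.63+0.45)/2 = 1.04, v̄ = (1.01+0.43)/2 = 0.72 → q = 3.88×1.04×0.72 = 2.905 m³/s
Q = Σ q = 5.434 m³/s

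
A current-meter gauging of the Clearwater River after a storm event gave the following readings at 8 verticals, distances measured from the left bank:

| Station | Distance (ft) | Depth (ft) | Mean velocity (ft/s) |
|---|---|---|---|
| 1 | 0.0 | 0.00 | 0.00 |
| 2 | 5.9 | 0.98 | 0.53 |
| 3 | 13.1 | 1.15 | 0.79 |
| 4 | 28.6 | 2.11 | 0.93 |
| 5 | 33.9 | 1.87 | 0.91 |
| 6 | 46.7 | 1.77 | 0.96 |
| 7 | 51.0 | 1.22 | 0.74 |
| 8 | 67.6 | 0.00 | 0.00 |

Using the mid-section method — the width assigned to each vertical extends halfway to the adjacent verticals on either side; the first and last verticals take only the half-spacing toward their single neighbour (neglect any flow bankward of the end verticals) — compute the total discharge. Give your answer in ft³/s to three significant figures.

w_2 = (13.1 − 0.0)/2 = 6.55 ft; q_2 = 0.53 × 0.98 × 6.55 = 3.402 ft³/s
w_3 = (28.6 − 5.9)/2 = 11.35 ft; q_3 = 0.79 × 1.15 × 11.35 = 10.31 ft³/s
w_4 = (33.9 − 13.1)/2 = 10.4 ft; q_4 = 0.93 × 2.11 × 10.4 = 20.41 ft³/s
w_5 = (46.7 − 28.6)/2 = 9.05 ft; q_5 = 0.91 × 1.87 × 9.05 = 15.40 ft³/s
w_6 = (51.0 − 33.9)/2 = 8.55 ft; q_6 = 0.96 × 1.77 × 8.55 = 14.53 ft³/s
w_7 = (67.6 − 46.7)/2 = 10.45 ft; q_7 = 0.74 × 1.22 × 10.45 = 9.434 ft³/s
Stations 1, 8 contribute zero (depth or velocity is 0).
Q = Σ qᵢ = 73.48 ft³/s

73.5 ft³/s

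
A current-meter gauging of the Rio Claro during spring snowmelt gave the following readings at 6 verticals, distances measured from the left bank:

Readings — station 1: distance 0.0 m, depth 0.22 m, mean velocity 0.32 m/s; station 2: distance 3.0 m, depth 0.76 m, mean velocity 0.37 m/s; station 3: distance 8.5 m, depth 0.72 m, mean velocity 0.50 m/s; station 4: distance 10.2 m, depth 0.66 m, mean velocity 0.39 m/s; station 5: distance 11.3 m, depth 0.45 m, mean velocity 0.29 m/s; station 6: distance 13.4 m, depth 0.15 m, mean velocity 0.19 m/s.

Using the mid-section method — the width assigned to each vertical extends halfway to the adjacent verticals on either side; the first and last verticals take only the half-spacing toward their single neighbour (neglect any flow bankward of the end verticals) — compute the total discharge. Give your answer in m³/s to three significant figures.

3.20 m³/s

w_1 = (3.0 − 0.0)/2 = 1.5 m; q_1 = 0.32 × 0.22 × 1.5 = 0.1056 m³/s
w_2 = (8.5 − 0.0)/2 = 4.25 m; q_2 = 0.37 × 0.76 × 4.25 = 1.195 m³/s
w_3 = (10.2 − 3.0)/2 = 3.6 m; q_3 = 0.50 × 0.72 × 3.6 = 1.296 m³/s
w_4 = (11.3 − 8.5)/2 = 1.4 m; q_4 = 0.39 × 0.66 × 1.4 = 0.3604 m³/s
w_5 = (13.4 − 10.2)/2 = 1.6 m; q_5 = 0.29 × 0.45 × 1.6 = 0.2088 m³/s
w_6 = (13.4 − 11.3)/2 = 1.05 m; q_6 = 0.19 × 0.15 × 1.05 = 0.02993 m³/s
Q = Σ qᵢ = 3.196 m³/s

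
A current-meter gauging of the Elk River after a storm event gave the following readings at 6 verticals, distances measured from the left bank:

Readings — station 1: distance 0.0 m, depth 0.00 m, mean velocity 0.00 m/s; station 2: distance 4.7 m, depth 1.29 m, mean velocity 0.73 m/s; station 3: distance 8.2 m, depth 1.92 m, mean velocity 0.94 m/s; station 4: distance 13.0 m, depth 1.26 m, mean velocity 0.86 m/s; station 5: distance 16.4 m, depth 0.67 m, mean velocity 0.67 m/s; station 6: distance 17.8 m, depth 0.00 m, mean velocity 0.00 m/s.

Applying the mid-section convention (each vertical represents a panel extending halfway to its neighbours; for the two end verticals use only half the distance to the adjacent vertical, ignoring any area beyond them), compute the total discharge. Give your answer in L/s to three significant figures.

16900 L/s

w_2 = (8.2 − 0.0)/2 = 4.1 m; q_2 = 0.73 × 1.29 × 4.1 = 3.861 m³/s
w_3 = (13.0 − 4.7)/2 = 4.15 m; q_3 = 0.94 × 1.92 × 4.15 = 7.490 m³/s
w_4 = (16.4 − 8.2)/2 = 4.1 m; q_4 = 0.86 × 1.26 × 4.1 = 4.443 m³/s
w_5 = (17.8 − 13.0)/2 = 2.4 m; q_5 = 0.67 × 0.67 × 2.4 = 1.077 m³/s
Stations 1, 6 contribute zero (depth or velocity is 0).
Q = Σ qᵢ = 16.87 m³/s
= 16.87 × 1000 = 16870 L/s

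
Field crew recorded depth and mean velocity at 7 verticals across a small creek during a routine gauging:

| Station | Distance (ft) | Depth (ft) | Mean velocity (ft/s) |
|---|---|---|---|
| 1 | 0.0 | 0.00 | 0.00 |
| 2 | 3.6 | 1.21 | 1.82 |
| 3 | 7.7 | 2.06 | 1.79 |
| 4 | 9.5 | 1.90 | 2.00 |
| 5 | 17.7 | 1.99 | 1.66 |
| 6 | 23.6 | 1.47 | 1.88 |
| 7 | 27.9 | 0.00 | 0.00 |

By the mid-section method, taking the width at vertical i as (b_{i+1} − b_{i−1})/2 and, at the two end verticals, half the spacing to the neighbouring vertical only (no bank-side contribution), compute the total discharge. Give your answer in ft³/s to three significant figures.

w_2 = (7.7 − 0.0)/2 = 3.85 ft; q_2 = 1.82 × 1.21 × 3.85 = 8.478 ft³/s
w_3 = (9.5 − 3.6)/2 = 2.95 ft; q_3 = 1.79 × 2.06 × 2.95 = 10.88 ft³/s
w_4 = (17.7 − 7.7)/2 = 5 ft; q_4 = 2.00 × 1.90 × 5 = 19.00 ft³/s
w_5 = (23.6 − 9.5)/2 = 7.05 ft; q_5 = 1.66 × 1.99 × 7.05 = 23.29 ft³/s
w_6 = (27.9 − 17.7)/2 = 5.1 ft; q_6 = 1.88 × 1.47 × 5.1 = 14.09 ft³/s
Stations 1, 7 contribute zero (depth or velocity is 0).
Q = Σ qᵢ = 75.74 ft³/s

75.7 ft³/s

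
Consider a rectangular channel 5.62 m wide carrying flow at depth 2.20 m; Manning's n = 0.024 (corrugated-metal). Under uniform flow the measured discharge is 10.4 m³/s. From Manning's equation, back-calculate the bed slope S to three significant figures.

0.000308

A = b·y = 5.62 × 2.20 = 12.36 m²
P = b + 2y = 5.62 + 2×2.20 = 10.02 m
R = A/P = 12.36/10.02 = 1.234 m
S = (Q·n / (1·A·R^(2/3)))² = (10.4×0.024 / (1×12.36×1.150))² = 0.0003079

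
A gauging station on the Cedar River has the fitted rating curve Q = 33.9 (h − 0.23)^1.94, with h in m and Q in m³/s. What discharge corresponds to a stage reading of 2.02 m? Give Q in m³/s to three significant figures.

Q = 33.9 × (2.02 − 0.23)^1.94 = 33.9 × 1.79^1.94 = 104.9 m³/s

105 m³/s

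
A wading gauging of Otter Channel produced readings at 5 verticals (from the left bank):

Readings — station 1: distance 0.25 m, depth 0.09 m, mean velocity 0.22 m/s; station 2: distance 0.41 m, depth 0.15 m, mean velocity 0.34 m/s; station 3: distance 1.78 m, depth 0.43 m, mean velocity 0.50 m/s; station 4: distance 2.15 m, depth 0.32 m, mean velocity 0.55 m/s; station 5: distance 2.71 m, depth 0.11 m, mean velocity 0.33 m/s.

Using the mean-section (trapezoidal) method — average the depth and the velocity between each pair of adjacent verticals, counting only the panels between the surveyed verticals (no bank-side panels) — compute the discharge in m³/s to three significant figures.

0.298 m³/s

Panel 1-2: Δb = 0.16 m, d̄ = (0.09+0.15)/2 = 0.12, v̄ = (0.22+0.34)/2 = 0.28 → q = 0.16×0.12×0.28 = 0.005376 m³/s
Panel 2-3: Δb = 1.37 m, d̄ = (0.15+0.43)/2 = 0.29, v̄ = (0.34+0.50)/2 = 0.42 → q = 1.37×0.29×0.42 = 0.1669 m³/s
Panel 3-4: Δb = 0.37 m, d̄ = (0.43+0.32)/2 = 0.375, v̄ = (0.50+0.55)/2 = 0.525 → q = 0.37×0.375×0.525 = 0.07284 m³/s
Panel 4-5: Δb = 0.56 m, d̄ = (0.32+0.11)/2 = 0.215, v̄ = (0.55+0.33)/2 = 0.44 → q = 0.56×0.215×0.44 = 0.05298 m³/s
Q = Σ q = 0.2981 m³/s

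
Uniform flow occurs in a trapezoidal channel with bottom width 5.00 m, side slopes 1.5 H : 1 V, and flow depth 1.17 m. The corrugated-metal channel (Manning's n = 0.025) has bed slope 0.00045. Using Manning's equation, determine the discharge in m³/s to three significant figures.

6.05 m³/s

A = (b + z·y)·y = (5.00 + 1.5×1.17)×1.17 = 7.903 m²
P = b + 2y√(1+z²) = 5.00 + 2×1.17×√(1+1.5²) = 9.218 m
R = A/P = 7.903/9.218 = 0.8573 m
Q = (1/n)·A·R^(2/3)·S^(1/2) = (1/0.025) × 7.903 × 0.8573^(2/3) × 0.00045^(1/2) = 6.052 m³/s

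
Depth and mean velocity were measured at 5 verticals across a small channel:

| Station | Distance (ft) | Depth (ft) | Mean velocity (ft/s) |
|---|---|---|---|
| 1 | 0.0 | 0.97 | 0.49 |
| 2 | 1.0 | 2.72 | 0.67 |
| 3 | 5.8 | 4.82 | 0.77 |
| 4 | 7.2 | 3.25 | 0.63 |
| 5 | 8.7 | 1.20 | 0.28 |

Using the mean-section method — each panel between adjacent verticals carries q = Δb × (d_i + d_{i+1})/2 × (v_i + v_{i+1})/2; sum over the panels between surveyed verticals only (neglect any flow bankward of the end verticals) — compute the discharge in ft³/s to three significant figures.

Panel 1-2: Δb = 1 ft, d̄ = (0.97+2.72)/2 = 1.845, v̄ = (0.49+0.67)/2 = 0.58 → q = 1×1.845×0.58 = 1.070 ft³/s
Panel 2-3: Δb = 4.8 ft, d̄ = (2.72+4.82)/2 = 3.77, v̄ = (0.67+0.77)/2 = 0.72 → q = 4.8×3.77×0.72 = 13.03 ft³/s
Panel 3-4: Δb = 1.4 ft, d̄ = (4.82+3.25)/2 = 4.035, v̄ = (0.77+0.63)/2 = 0.7 → q = 1.4×4.035×0.7 = 3.954 ft³/s
Panel 4-5: Δb = 1.5 ft, d̄ = (3.25+1.20)/2 = 2.225, v̄ = (0.63+0.28)/2 = 0.455 → q = 1.5×2.225×0.455 = 1.519 ft³/s
Q = Σ q = 19.57 ft³/s

19.6 ft³/s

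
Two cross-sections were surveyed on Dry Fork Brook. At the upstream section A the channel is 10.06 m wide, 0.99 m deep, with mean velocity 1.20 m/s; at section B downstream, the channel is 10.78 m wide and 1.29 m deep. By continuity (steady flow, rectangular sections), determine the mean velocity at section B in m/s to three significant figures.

Q = A₁V₁ = (10.06×0.99) × 1.20 = 11.95 m³/s
A₂ = 10.78 × 1.29 = 13.91 m²
V₂ = Q/A₂ = 11.95/13.91 = 0.8594 m/s

0.859 m/s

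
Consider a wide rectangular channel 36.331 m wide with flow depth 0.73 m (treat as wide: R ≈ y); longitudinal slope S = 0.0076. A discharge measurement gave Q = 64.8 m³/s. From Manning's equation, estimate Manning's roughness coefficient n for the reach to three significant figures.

0.0289

A = b·y = 36.331 × 0.73 = 26.52 m²
Wide channel: R ≈ y = 0.73 m
n = (1/Q)·A·R^(2/3)·S^(1/2) = (1/64.8) × 26.52 × 0.8107 × 0.08718 = 0.02893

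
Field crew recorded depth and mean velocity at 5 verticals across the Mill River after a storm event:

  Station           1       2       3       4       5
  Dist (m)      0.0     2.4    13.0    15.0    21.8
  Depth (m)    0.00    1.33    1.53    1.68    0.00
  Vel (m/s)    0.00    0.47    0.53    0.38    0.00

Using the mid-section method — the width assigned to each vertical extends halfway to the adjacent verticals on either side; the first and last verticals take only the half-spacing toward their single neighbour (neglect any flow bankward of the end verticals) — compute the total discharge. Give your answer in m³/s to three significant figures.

12.0 m³/s

w_2 = (13.0 − 0.0)/2 = 6.5 m; q_2 = 0.47 × 1.33 × 6.5 = 4.063 m³/s
w_3 = (15.0 − 2.4)/2 = 6.3 m; q_3 = 0.53 × 1.53 × 6.3 = 5.109 m³/s
w_4 = (21.8 − 13.0)/2 = 4.4 m; q_4 = 0.38 × 1.68 × 4.4 = 2.809 m³/s
Stations 1, 5 contribute zero (depth or velocity is 0).
Q = Σ qᵢ = 11.98 m³/s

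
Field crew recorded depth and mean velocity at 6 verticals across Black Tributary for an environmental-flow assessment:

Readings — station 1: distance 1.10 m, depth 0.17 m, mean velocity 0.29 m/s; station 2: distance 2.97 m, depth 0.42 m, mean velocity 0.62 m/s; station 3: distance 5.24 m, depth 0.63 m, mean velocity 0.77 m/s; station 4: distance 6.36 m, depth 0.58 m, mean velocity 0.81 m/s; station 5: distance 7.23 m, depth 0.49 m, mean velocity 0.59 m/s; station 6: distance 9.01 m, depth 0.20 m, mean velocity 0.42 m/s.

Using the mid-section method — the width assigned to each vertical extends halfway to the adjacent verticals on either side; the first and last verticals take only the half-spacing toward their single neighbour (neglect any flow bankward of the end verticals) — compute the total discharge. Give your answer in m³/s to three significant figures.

2.33 m³/s

w_1 = (2.97 − 1.10)/2 = 0.935 m; q_1 = 0.29 × 0.17 × 0.935 = 0.04610 m³/s
w_2 = (5.24 − 1.10)/2 = 2.07 m; q_2 = 0.62 × 0.42 × 2.07 = 0.5390 m³/s
w_3 = (6.36 − 2.97)/2 = 1.695 m; q_3 = 0.77 × 0.63 × 1.695 = 0.8222 m³/s
w_4 = (7.23 − 5.24)/2 = 0.995 m; q_4 = 0.81 × 0.58 × 0.995 = 0.4675 m³/s
w_5 = (9.01 − 6.36)/2 = 1.325 m; q_5 = 0.59 × 0.49 × 1.325 = 0.3831 m³/s
w_6 = (9.01 − 7.23)/2 = 0.89 m; q_6 = 0.42 × 0.20 × 0.89 = 0.07476 m³/s
Q = Σ qᵢ = 2.333 m³/s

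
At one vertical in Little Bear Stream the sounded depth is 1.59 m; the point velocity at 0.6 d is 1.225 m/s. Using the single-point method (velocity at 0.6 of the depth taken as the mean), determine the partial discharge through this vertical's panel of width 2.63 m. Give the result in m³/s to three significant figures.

v̄ = v₀.₆ = 1.225 m/s
q = v̄ × d × w = 1.225 × 1.59 × 2.63 = 5.123 m³/s

5.12 m³/s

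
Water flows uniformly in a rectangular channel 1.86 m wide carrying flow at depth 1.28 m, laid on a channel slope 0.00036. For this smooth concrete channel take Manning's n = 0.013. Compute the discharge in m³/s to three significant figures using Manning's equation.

A = b·y = 1.86 × 1.28 = 2.381 m²
P = b + 2y = 1.86 + 2×1.28 = 4.420 m
R = A/P = 2.381/4.420 = 0.5386 m
Q = (1/n)·A·R^(2/3)·S^(1/2) = (1/0.013) × 2.381 × 0.5386^(2/3) × 0.00036^(1/2) = 2.300 m³/s

2.30 m³/s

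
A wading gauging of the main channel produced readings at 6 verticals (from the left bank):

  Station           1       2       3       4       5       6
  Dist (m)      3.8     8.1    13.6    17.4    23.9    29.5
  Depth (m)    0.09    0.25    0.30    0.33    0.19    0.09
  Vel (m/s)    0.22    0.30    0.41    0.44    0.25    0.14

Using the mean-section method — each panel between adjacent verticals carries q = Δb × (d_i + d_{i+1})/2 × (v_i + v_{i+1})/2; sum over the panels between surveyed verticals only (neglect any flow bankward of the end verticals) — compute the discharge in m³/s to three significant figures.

1.97 m³/s

Panel 1-2: Δb = 4.3 m, d̄ = (0.09+0.25)/2 = 0.17, v̄ = (0.22+0.30)/2 = 0.26 → q = 4.3×0.17×0.26 = 0.1901 m³/s
Panel 2-3: Δb = 5.5 m, d̄ = (0.25+0.30)/2 = 0.275, v̄ = (0.30+0.41)/2 = 0.355 → q = 5.5×0.275×0.355 = 0.5369 m³/s
Panel 3-4: Δb = 3.8 m, d̄ = (0.30+0.33)/2 = 0.315, v̄ = (0.41+0.44)/2 = 0.425 → q = 3.8×0.315×0.425 = 0.5087 m³/s
Panel 4-5: Δb = 6.5 m, d̄ = (0.33+0.19)/2 = 0.26, v̄ = (0.44+0.25)/2 = 0.345 → q = 6.5×0.26×0.345 = 0.5831 m³/s
Panel 5-6: Δb = 5.6 m, d̄ = (0.19+0.09)/2 = 0.14, v̄ = (0.25+0.14)/2 = 0.195 → q = 5.6×0.14×0.195 = 0.1529 m³/s
Q = Σ q = 1.972 m³/s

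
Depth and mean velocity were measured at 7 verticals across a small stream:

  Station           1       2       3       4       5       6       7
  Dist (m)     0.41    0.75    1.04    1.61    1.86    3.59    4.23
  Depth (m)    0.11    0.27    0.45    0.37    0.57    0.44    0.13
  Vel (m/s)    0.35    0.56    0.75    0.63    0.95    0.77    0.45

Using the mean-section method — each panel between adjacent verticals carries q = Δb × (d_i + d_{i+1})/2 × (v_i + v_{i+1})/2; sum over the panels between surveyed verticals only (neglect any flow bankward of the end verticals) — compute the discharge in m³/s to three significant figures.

1.21 m³/s

Panel 1-2: Δb = 0.34 m, d̄ = (0.11+0.27)/2 = 0.19, v̄ = (0.35+0.56)/2 = 0.455 → q = 0.34×0.19×0.455 = 0.02939 m³/s
Panel 2-3: Δb = 0.29 m, d̄ = (0.27+0.45)/2 = 0.36, v̄ = (0.56+0.75)/2 = 0.655 → q = 0.29×0.36×0.655 = 0.06838 m³/s
Panel 3-4: Δb = 0.57 m, d̄ = (0.45+0.37)/2 = 0.41, v̄ = (0.75+0.63)/2 = 0.69 → q = 0.57×0.41×0.69 = 0.1613 m³/s
Panel 4-5: Δb = 0.25 m, d̄ = (0.37+0.57)/2 = 0.47, v̄ = (0.63+0.95)/2 = 0.79 → q = 0.25×0.47×0.79 = 0.09283 m³/s
Panel 5-6: Δb = 1.73 m, d̄ = (0.57+0.44)/2 = 0.505, v̄ = (0.95+0.77)/2 = 0.86 → q = 1.73×0.505×0.86 = 0.7513 m³/s
Panel 6-7: Δb = 0.64 m, d̄ = (0.44+0.13)/2 = 0.285, v̄ = (0.77+0.45)/2 = 0.61 → q = 0.64×0.285×0.61 = 0.1113 m³/s
Q = Σ q = 1.214 m³/s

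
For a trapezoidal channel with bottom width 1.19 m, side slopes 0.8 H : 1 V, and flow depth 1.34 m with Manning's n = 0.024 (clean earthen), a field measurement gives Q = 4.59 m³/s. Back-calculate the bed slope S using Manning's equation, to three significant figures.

A = (b + z·y)·y = (1.19 + 0.8×1.34)×1.34 = 3.031 m²
P = b + 2y√(1+z²) = 1.19 + 2×1.34×√(1+0.8²) = 4.622 m
R = A/P = 3.031/4.622 = 0.6558 m
S = (Q·n / (1·A·R^(2/3)))² = (4.59×0.024 / (1×3.031×0.7548))² = 0.002318

0.00232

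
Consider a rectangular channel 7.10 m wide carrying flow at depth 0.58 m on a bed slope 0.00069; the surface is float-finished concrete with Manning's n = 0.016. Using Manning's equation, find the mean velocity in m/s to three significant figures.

1.03 m/s

A = b·y = 7.10 × 0.58 = 4.118 m²
P = b + 2y = 7.10 + 2×0.58 = 8.260 m
R = A/P = 4.118/8.260 = 0.4985 m
Q = (1/n)·A·R^(2/3)·S^(1/2) = (1/0.016) × 4.118 × 0.4985^(2/3) × 0.00069^(1/2) = 4.251 m³/s
V = Q/A = 4.251/4.118 = 1.032 m/s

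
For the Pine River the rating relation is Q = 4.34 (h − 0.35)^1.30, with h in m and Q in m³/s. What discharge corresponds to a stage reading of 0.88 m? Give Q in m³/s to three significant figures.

Q = 4.34 × (0.88 − 0.35)^1.30 = 4.34 × 0.53^1.30 = 1.901 m³/s

1.90 m³/s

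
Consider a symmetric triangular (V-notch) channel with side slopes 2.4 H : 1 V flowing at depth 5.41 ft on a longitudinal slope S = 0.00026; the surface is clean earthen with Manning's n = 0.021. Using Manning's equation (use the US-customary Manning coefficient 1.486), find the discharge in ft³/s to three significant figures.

A = z·y² = 2.4×5.41² = 70.24 ft²
P = 2y√(1+z²) = 2×5.41×√(1+2.4²) = 28.13 ft
R = A/P = 70.24/28.13 = 2.497 ft
Q = (1.486/n)·A·R^(2/3)·S^(1/2) = (1.486/0.021) × 70.24 × 2.497^(2/3) × 0.00026^(1/2) = 147.5 ft³/s

148 ft³/s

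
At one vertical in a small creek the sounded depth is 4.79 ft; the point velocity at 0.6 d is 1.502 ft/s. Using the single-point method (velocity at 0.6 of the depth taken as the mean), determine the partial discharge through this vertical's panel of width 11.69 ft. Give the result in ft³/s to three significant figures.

v̄ = v₀.₆ = 1.502 ft/s
q = v̄ × d × w = 1.502 × 4.79 × 11.69 = 84.10 ft³/s

84.1 ft³/s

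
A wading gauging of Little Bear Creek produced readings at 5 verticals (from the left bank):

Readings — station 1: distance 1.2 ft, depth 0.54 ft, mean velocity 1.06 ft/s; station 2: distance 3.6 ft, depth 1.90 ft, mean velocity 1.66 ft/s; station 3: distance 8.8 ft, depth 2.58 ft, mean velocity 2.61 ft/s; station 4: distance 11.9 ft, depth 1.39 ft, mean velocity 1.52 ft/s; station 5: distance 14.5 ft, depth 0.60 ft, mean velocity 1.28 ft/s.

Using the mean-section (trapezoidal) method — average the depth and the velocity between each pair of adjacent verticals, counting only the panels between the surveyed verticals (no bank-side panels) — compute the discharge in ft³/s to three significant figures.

45.2 ft³/s

Panel 1-2: Δb = 2.4 ft, d̄ = (0.54+1.90)/2 = 1.22, v̄ = (1.06+1.66)/2 = 1.36 → q = 2.4×1.22×1.36 = 3.982 ft³/s
Panel 2-3: Δb = 5.2 ft, d̄ = (1.90+2.58)/2 = 2.24, v̄ = (1.66+2.61)/2 = 2.135 → q = 5.2×2.24×2.135 = 24.87 ft³/s
Panel 3-4: Δb = 3.1 ft, d̄ = (2.58+1.39)/2 = 1.985, v̄ = (2.61+1.52)/2 = 2.065 → q = 3.1×1.985×2.065 = 12.71 ft³/s
Panel 4-5: Δb = 2.6 ft, d̄ = (1.39+0.60)/2 = 0.995, v̄ = (1.52+1.28)/2 = 1.4 → q = 2.6×0.995×1.4 = 3.622 ft³/s
Q = Σ q = 45.18 ft³/s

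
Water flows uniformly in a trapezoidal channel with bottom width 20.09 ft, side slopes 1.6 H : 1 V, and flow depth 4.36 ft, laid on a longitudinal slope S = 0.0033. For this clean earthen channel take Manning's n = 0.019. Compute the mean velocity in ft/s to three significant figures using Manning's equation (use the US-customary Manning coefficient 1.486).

9.82 ft/s

A = (b + z·y)·y = (20.09 + 1.6×4.36)×4.36 = 118.0 ft²
P = b + 2y√(1+z²) = 20.09 + 2×4.36×√(1+1.6²) = 36.54 ft
R = A/P = 118.0/36.54 = 3.229 ft
Q = (1.486/n)·A·R^(2/3)·S^(1/2) = (1.486/0.019) × 118.0 × 3.229^(2/3) × 0.0033^(1/2) = 1158 ft³/s
V = Q/A = 1158/118.0 = 9.816 ft/s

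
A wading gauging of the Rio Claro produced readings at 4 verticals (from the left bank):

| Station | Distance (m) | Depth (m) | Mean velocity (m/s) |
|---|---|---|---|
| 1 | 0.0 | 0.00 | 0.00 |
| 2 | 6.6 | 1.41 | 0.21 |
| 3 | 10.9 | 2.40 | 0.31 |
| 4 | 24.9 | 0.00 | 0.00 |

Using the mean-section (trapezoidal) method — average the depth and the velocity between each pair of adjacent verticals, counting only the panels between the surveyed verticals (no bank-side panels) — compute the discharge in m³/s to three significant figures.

5.22 m³/s

Panel 1-2: Δb = 6.6 m, d̄ = (0.00+1.41)/2 = 0.705, v̄ = (0.00+0.21)/2 = 0.105 → q = 6.6×0.705×0.105 = 0.4886 m³/s
Panel 2-3: Δb = 4.3 m, d̄ = (1.41+2.40)/2 = 1.905, v̄ = (0.21+0.31)/2 = 0.26 → q = 4.3×1.905×0.26 = 2.130 m³/s
Panel 3-4: Δb = 14 m, d̄ = (2.40+0.00)/2 = 1.2, v̄ = (0.31+0.00)/2 = 0.155 → q = 14×1.2×0.155 = 2.604 m³/s
Q = Σ q = 5.222 m³/s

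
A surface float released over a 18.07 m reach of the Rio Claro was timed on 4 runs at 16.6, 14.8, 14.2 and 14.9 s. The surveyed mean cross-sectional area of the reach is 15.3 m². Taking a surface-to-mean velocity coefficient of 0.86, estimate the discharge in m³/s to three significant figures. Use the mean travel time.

15.7 m³/s

t̄ = (16.6 + 14.8 + 14.2 + 14.9) / 4 = 15.125 s
v_surface = L / t̄ = 18.07 / 15.125 = 1.195 m/s
v_mean = 0.86 × 1.195 = 1.027 m/s
Q = A × v_mean = 15.3 × 1.027 = 15.72 m³/s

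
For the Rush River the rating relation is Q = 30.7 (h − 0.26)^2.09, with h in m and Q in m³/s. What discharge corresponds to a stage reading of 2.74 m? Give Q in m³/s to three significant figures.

205 m³/s

Q = 30.7 × (2.74 − 0.26)^2.09 = 30.7 × 2.48^2.09 = 204.9 m³/s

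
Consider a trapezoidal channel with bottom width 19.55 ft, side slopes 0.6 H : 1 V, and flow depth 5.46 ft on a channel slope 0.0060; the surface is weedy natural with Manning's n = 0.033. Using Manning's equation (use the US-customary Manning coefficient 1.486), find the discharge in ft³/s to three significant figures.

1070 ft³/s

A = (b + z·y)·y = (19.55 + 0.6×5.46)×5.46 = 124.6 ft²
P = b + 2y√(1+z²) = 19.55 + 2×5.46×√(1+0.6²) = 32.28 ft
R = A/P = 124.6/32.28 = 3.860 ft
Q = (1.486/n)·A·R^(2/3)·S^(1/2) = (1.486/0.033) × 124.6 × 3.860^(2/3) × 0.0060^(1/2) = 1070 ft³/s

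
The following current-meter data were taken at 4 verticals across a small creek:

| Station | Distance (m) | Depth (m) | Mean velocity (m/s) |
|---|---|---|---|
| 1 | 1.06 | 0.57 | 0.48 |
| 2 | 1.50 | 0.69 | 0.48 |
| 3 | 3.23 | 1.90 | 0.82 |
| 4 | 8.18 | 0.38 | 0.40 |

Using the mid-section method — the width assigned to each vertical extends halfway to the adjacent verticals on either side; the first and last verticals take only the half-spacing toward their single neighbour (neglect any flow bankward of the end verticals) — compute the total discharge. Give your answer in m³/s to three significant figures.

6.00 m³/s

w_1 = (1.50 − 1.06)/2 = 0.22 m; q_1 = 0.48 × 0.57 × 0.22 = 0.06019 m³/s
w_2 = (3.23 − 1.06)/2 = 1.085 m; q_2 = 0.48 × 0.69 × 1.085 = 0.3594 m³/s
w_3 = (8.18 − 1.50)/2 = 3.34 m; q_3 = 0.82 × 1.90 × 3.34 = 5.204 m³/s
w_4 = (8.18 − 3.23)/2 = 2.475 m; q_4 = 0.40 × 0.38 × 2.475 = 0.3762 m³/s
Q = Σ qᵢ = 5.999 m³/s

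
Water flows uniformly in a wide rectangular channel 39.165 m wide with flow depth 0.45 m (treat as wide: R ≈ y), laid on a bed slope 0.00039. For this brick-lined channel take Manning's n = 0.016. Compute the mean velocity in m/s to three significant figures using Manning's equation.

A = b·y = 39.165 × 0.45 = 17.62 m²
Wide channel: R ≈ y = 0.45 m
Q = (1/n)·A·R^(2/3)·S^(1/2) = (1/0.016) × 17.62 × 0.4500^(2/3) × 0.00039^(1/2) = 12.77 m³/s
V = Q/A = 12.77/17.62 = 0.7248 m/s

0.725 m/s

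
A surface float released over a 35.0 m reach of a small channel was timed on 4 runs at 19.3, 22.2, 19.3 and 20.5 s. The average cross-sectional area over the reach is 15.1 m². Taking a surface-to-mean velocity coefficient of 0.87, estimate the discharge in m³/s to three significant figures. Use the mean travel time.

22.6 m³/s

t̄ = (19.3 + 22.2 + 19.3 + 20.5) / 4 = 20.325 s
v_surface = L / t̄ = 35.0 / 20.325 = 1.722 m/s
v_mean = 0.87 × 1.722 = 1.498 m/s
Q = A × v_mean = 15.1 × 1.498 = 22.62 m³/s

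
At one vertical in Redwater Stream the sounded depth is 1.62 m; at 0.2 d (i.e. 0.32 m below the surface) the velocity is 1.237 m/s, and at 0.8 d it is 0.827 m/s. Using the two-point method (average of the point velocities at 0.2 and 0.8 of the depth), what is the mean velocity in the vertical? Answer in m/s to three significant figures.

v̄ = (1.237 + 0.827) / 2 = 1.032 m/s

1.03 m/s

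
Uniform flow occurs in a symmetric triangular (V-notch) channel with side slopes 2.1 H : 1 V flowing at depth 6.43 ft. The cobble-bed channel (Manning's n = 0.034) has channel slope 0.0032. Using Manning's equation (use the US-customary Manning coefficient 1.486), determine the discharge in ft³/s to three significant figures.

437 ft³/s

A = z·y² = 2.1×6.43² = 86.82 ft²
P = 2y√(1+z²) = 2×6.43×√(1+2.1²) = 29.91 ft
R = A/P = 86.82/29.91 = 2.903 ft
Q = (1.486/n)·A·R^(2/3)·S^(1/2) = (1.486/0.034) × 86.82 × 2.903^(2/3) × 0.0032^(1/2) = 436.8 ft³/s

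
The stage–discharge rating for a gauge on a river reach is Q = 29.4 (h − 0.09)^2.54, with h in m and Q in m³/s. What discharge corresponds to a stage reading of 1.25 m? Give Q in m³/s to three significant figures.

42.9 m³/s

Q = 29.4 × (1.25 − 0.09)^2.54 = 29.4 × 1.16^2.54 = 42.86 m³/s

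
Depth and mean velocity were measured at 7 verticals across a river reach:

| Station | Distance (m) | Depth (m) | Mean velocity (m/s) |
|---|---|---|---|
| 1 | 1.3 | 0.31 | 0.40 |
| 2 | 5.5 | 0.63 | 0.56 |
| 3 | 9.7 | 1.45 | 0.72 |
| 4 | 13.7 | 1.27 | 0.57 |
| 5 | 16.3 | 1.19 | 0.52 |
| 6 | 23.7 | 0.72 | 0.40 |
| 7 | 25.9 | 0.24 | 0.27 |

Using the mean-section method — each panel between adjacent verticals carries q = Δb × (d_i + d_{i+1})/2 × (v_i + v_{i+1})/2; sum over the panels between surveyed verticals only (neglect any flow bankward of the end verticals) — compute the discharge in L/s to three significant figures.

12600 L/s

Panel 1-2: Δb = 4.2 m, d̄ = (0.31+0.63)/2 = 0.47, v̄ = (0.40+0.56)/2 = 0.48 → q = 4.2×0.47×0.48 = 0.9475 m³/s
Panel 2-3: Δb = 4.2 m, d̄ = (0.63+1.45)/2 = 1.04, v̄ = (0.56+0.72)/2 = 0.64 → q = 4.2×1.04×0.64 = 2.796 m³/s
Panel 3-4: Δb = 4 m, d̄ = (1.45+1.27)/2 = 1.36, v̄ = (0.72+0.57)/2 = 0.645 → q = 4×1.36×0.645 = 3.509 m³/s
Panel 4-5: Δb = 2.6 m, d̄ = (1.27+1.19)/2 = 1.23, v̄ = (0.57+0.52)/2 = 0.545 → q = 2.6×1.23×0.545 = 1.743 m³/s
Panel 5-6: Δb = 7.4 m, d̄ = (1.19+0.72)/2 = 0.955, v̄ = (0.52+0.40)/2 = 0.46 → q = 7.4×0.955×0.46 = 3.251 m³/s
Panel 6-7: Δb = 2.2 m, d̄ = (0.72+0.24)/2 = 0.48, v̄ = (0.40+0.27)/2 = 0.335 → q = 2.2×0.48×0.335 = 0.3538 m³/s
Q = Σ q = 12.60 m³/s
= 12.60 × 1000 = 12600 L/s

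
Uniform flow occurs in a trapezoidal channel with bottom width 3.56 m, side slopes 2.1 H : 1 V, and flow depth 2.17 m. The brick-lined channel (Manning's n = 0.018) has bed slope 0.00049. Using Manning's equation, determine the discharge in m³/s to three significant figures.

25.7 m³/s

A = (b + z·y)·y = (3.56 + 2.1×2.17)×2.17 = 17.61 m²
P = b + 2y√(1+z²) = 3.56 + 2×2.17×√(1+2.1²) = 13.65 m
R = A/P = 17.61/13.65 = 1.290 m
Q = (1/n)·A·R^(2/3)·S^(1/2) = (1/0.018) × 17.61 × 1.290^(2/3) × 0.00049^(1/2) = 25.67 m³/s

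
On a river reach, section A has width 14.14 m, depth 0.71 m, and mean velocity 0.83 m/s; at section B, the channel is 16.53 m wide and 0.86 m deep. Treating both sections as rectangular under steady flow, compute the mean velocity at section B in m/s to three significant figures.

Q = A₁V₁ = (14.14×0.71) × 0.83 = 8.333 m³/s
A₂ = 16.53 × 0.86 = 14.22 m²
V₂ = Q/A₂ = 8.333/14.22 = 0.5862 m/s

0.586 m/s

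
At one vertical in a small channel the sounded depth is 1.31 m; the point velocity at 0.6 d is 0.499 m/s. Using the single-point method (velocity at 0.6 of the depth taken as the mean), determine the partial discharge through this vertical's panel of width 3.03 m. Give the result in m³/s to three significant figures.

1.98 m³/s

v̄ = v₀.₆ = 0.499 m/s
q = v̄ × d × w = 0.4990 × 1.31 × 3.03 = 1.981 m³/s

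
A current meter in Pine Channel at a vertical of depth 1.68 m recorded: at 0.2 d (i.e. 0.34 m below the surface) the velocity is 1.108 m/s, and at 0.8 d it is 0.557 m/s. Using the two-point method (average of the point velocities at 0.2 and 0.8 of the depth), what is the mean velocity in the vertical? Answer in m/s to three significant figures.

v̄ = (1.108 + 0.557) / 2 = 0.8325 m/s

0.833 m/s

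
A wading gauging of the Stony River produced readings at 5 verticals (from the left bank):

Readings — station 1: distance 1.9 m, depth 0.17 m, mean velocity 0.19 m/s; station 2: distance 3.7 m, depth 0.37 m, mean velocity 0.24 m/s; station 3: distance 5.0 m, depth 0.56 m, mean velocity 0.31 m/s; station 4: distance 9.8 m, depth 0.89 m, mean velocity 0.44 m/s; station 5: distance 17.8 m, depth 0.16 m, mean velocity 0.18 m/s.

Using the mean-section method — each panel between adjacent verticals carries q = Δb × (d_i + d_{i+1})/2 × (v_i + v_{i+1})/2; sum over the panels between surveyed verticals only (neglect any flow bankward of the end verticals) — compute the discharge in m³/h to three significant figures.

Panel 1-2: Δb = 1.8 m, d̄ = (0.17+0.37)/2 = 0.27, v̄ = (0.19+0.24)/2 = 0.215 → q = 1.8×0.27×0.215 = 0.1045 m³/s
Panel 2-3: Δb = 1.3 m, d̄ = (0.37+0.56)/2 = 0.465, v̄ = (0.24+0.31)/2 = 0.275 → q = 1.3×0.465×0.275 = 0.1662 m³/s
Panel 3-4: Δb = 4.8 m, d̄ = (0.56+0.89)/2 = 0.725, v̄ = (0.31+0.44)/2 = 0.375 → q = 4.8×0.725×0.375 = 1.305 m³/s
Panel 4-5: Δb = 8 m, d̄ = (0.89+0.16)/2 = 0.525, v̄ = (0.44+0.18)/2 = 0.31 → q = 8×0.525×0.31 = 1.302 m³/s
Q = Σ q = 2.878 m³/s
= 2.878 × 3600 = 10360 m³/h

10400 m³/h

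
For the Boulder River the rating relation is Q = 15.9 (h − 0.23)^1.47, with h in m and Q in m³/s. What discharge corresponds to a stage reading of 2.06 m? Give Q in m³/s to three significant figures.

Q = 15.9 × (2.06 − 0.23)^1.47 = 15.9 × 1.83^1.47 = 38.65 m³/s

38.7 m³/s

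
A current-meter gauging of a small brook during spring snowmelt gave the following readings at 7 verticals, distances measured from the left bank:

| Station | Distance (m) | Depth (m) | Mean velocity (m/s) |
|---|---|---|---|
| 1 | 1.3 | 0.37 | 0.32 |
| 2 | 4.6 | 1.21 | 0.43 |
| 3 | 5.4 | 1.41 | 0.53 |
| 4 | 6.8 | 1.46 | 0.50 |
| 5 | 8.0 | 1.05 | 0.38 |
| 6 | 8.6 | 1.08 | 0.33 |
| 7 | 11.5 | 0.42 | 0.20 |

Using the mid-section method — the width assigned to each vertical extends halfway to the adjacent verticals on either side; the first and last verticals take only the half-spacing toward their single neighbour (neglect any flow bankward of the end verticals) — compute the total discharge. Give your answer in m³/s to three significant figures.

4.14 m³/s

w_1 = (4.6 − 1.3)/2 = 1.65 m; q_1 = 0.32 × 0.37 × 1.65 = 0.1954 m³/s
w_2 = (5.4 − 1.3)/2 = 2.05 m; q_2 = 0.43 × 1.21 × 2.05 = 1.067 m³/s
w_3 = (6.8 − 4.6)/2 = 1.1 m; q_3 = 0.53 × 1.41 × 1.1 = 0.8220 m³/s
w_4 = (8.0 − 5.4)/2 = 1.3 m; q_4 = 0.50 × 1.46 × 1.3 = 0.9490 m³/s
w_5 = (8.6 − 6.8)/2 = 0.9 m; q_5 = 0.38 × 1.05 × 0.9 = 0.3591 m³/s
w_6 = (11.5 − 8.0)/2 = 1.75 m; q_6 = 0.33 × 1.08 × 1.75 = 0.6237 m³/s
w_7 = (11.5 − 8.6)/2 = 1.45 m; q_7 = 0.20 × 0.42 × 1.45 = 0.1218 m³/s
Q = Σ qᵢ = 4.138 m³/s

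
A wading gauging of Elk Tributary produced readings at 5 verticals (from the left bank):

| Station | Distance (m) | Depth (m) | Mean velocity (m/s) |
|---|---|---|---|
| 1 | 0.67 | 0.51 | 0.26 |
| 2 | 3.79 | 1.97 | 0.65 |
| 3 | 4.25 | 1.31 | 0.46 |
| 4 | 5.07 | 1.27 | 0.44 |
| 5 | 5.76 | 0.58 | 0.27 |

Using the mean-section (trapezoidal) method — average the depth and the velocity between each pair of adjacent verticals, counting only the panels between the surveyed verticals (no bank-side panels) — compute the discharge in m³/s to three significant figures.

Panel 1-2: Δb = 3.12 m, d̄ = (0.51+1.97)/2 = 1.24, v̄ = (0.26+0.65)/2 = 0.455 → q = 3.12×1.24×0.455 = 1.760 m³/s
Panel 2-3: Δb = 0.46 m, d̄ = (1.97+1.31)/2 = 1.64, v̄ = (0.65+0.46)/2 = 0.555 → q = 0.46×1.64×0.555 = 0.4187 m³/s
Panel 3-4: Δb = 0.82 m, d̄ = (1.31+1.27)/2 = 1.29, v̄ = (0.46+0.44)/2 = 0.45 → q = 0.82×1.29×0.45 = 0.4760 m³/s
Panel 4-5: Δb = 0.69 m, d̄ = (1.27+0.58)/2 = 0.925, v̄ = (0.44+0.27)/2 = 0.355 → q = 0.69×0.925×0.355 = 0.2266 m³/s
Q = Σ q = 2.882 m³/s

2.88 m³/s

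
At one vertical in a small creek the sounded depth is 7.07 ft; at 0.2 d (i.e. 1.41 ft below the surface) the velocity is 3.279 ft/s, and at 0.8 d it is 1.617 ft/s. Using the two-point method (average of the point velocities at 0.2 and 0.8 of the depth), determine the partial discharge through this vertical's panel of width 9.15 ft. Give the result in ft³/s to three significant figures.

v̄ = (3.279 + 1.617) / 2 = 2.448 ft/s
q = v̄ × d × w = 2.448 × 7.07 × 9.15 = 158.4 ft³/s

158 ft³/s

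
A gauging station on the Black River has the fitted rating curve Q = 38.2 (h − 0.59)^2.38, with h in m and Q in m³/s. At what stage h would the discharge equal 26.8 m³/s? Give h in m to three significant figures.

1.45 m

h − h₀ = (Q/C)^(1/b) = (26.8/38.2)^(1/2.38) = 0.8616 m
h = 0.59 + 0.8616 = 1.452 m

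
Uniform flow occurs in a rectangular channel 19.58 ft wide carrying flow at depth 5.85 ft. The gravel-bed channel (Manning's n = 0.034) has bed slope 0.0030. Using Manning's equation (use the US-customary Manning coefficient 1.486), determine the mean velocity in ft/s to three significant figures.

5.69 ft/s

A = b·y = 19.58 × 5.85 = 114.5 ft²
P = b + 2y = 19.58 + 2×5.85 = 31.28 ft
R = A/P = 114.5/31.28 = 3.662 ft
Q = (1.486/n)·A·R^(2/3)·S^(1/2) = (1.486/0.034) × 114.5 × 3.662^(2/3) × 0.0030^(1/2) = 651.4 ft³/s
V = Q/A = 651.4/114.5 = 5.687 ft/s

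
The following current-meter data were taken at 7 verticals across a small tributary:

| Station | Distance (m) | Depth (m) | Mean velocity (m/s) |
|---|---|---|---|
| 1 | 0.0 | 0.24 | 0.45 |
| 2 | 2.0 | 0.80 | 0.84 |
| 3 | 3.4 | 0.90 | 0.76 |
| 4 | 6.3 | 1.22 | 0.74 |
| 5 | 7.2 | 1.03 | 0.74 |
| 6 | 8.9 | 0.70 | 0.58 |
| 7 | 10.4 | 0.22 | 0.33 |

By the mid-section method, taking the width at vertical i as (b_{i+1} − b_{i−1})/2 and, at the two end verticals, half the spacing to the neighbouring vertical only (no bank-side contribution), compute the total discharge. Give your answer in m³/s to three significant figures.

w_1 = (2.0 − 0.0)/2 = 1 m; q_1 = 0.45 × 0.24 × 1 = 0.1080 m³/s
w_2 = (3.4 − 0.0)/2 = 1.7 m; q_2 = 0.84 × 0.80 × 1.7 = 1.142 m³/s
w_3 = (6.3 − 2.0)/2 = 2.15 m; q_3 = 0.76 × 0.90 × 2.15 = 1.471 m³/s
w_4 = (7.2 − 3.4)/2 = 1.9 m; q_4 = 0.74 × 1.22 × 1.9 = 1.715 m³/s
w_5 = (8.9 − 6.3)/2 = 1.3 m; q_5 = 0.74 × 1.03 × 1.3 = 0.9909 m³/s
w_6 = (10.4 − 7.2)/2 = 1.6 m; q_6 = 0.58 × 0.70 × 1.6 = 0.6496 m³/s
w_7 = (10.4 − 8.9)/2 = 0.75 m; q_7 = 0.33 × 0.22 × 0.75 = 0.05445 m³/s
Q = Σ qᵢ = 6.131 m³/s

6.13 m³/s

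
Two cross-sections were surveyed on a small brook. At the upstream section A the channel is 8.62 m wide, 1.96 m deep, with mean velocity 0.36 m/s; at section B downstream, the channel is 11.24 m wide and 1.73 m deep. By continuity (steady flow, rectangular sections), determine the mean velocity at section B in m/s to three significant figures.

0.313 m/s

Q = A₁V₁ = (8.62×1.96) × 0.36 = 6.082 m³/s
A₂ = 11.24 × 1.73 = 19.45 m²
V₂ = Q/A₂ = 6.082/19.45 = 0.3128 m/s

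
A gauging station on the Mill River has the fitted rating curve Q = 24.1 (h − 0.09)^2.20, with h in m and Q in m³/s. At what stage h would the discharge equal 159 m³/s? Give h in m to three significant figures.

h − h₀ = (Q/C)^(1/b) = (159/24.1)^(1/2.20) = 2.357 m
h = 0.09 + 2.357 = 2.447 m

2.45 m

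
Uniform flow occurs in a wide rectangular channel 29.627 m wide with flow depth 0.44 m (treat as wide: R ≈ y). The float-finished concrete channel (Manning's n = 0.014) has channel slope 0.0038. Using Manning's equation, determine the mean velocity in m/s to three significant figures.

A = b·y = 29.627 × 0.44 = 13.04 m²
Wide channel: R ≈ y = 0.44 m
Q = (1/n)·A·R^(2/3)·S^(1/2) = (1/0.014) × 13.04 × 0.4400^(2/3) × 0.0038^(1/2) = 33.21 m³/s
V = Q/A = 33.21/13.04 = 2.547 m/s

2.55 m/s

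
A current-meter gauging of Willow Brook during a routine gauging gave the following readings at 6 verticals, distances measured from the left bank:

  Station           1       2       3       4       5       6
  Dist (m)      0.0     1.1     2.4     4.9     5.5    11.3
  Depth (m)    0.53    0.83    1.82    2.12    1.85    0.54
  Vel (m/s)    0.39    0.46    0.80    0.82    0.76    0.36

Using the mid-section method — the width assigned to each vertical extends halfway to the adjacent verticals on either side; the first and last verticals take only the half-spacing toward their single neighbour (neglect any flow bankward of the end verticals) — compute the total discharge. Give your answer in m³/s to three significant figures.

w_1 = (1.1 − 0.0)/2 = 0.55 m; q_1 = 0.39 × 0.53 × 0.55 = 0.1137 m³/s
w_2 = (2.4 − 0.0)/2 = 1.2 m; q_2 = 0.46 × 0.83 × 1.2 = 0.4582 m³/s
w_3 = (4.9 − 1.1)/2 = 1.9 m; q_3 = 0.80 × 1.82 × 1.9 = 2.766 m³/s
w_4 = (5.5 − 2.4)/2 = 1.55 m; q_4 = 0.82 × 2.12 × 1.55 = 2.695 m³/s
w_5 = (11.3 − 4.9)/2 = 3.2 m; q_5 = 0.76 × 1.85 × 3.2 = 4.499 m³/s
w_6 = (11.3 − 5.5)/2 = 2.9 m; q_6 = 0.36 × 0.54 × 2.9 = 0.5638 m³/s
Q = Σ qᵢ = 11.10 m³/s

11.1 m³/s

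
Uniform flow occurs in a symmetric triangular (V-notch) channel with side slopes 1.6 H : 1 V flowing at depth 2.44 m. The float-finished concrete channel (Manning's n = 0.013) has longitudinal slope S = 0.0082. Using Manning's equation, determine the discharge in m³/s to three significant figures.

A = z·y² = 1.6×2.44² = 9.526 m²
P = 2y√(1+z²) = 2×2.44×√(1+1.6²) = 9.208 m
R = A/P = 9.526/9.208 = 1.035 m
Q = (1/n)·A·R^(2/3)·S^(1/2) = (1/0.013) × 9.526 × 1.035^(2/3) × 0.0082^(1/2) = 67.87 m³/s

67.9 m³/s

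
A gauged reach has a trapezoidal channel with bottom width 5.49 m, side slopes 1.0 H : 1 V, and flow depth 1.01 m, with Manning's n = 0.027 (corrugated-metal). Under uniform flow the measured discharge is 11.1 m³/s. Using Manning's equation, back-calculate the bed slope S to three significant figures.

0.00287

A = (b + z·y)·y = (5.49 + 1.0×1.01)×1.01 = 6.565 m²
P = b + 2y√(1+z²) = 5.49 + 2×1.01×√(1+1.0²) = 8.347 m
R = A/P = 6.565/8.347 = 0.7865 m
S = (Q·n / (1·A·R^(2/3)))² = (11.1×0.027 / (1×6.565×0.8521))² = 0.002870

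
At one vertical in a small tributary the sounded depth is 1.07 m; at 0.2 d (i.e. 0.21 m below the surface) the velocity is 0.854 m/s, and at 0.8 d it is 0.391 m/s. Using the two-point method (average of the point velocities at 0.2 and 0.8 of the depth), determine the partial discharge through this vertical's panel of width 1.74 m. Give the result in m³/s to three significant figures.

v̄ = (0.854 + 0.391) / 2 = 0.6225 m/s
q = v̄ × d × w = 0.6225 × 1.07 × 1.74 = 1.159 m³/s

1.16 m³/s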